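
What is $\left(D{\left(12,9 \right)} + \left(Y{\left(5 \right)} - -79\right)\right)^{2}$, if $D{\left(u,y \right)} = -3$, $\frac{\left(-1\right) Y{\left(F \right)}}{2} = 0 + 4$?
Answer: $4624$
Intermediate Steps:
$Y{\left(F \right)} = -8$ ($Y{\left(F \right)} = - 2 \left(0 + 4\right) = \left(-2\right) 4 = -8$)
$\left(D{\left(12,9 \right)} + \left(Y{\left(5 \right)} - -79\right)\right)^{2} = \left(-3 - -71\right)^{2} = \left(-3 + \left(-8 + 79\right)\right)^{2} = \left(-3 + 71\right)^{2} = 68^{2} = 4624$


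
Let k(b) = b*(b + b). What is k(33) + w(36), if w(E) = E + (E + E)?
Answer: 2286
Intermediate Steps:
w(E) = 3*E (w(E) = E + 2*E = 3*E)
k(b) = 2*b² (k(b) = b*(2*b) = 2*b²)
k(33) + w(36) = 2*33² + 3*36 = 2*1089 + 108 = 2178 + 108 = 2286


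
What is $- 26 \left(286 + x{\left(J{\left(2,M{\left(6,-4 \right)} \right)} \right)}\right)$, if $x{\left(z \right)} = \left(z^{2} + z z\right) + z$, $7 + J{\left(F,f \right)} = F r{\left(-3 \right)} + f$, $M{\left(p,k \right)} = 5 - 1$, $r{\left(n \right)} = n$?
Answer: $-11414$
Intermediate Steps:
$M{\left(p,k \right)} = 4$ ($M{\left(p,k \right)} = 5 - 1 = 4$)
$J{\left(F,f \right)} = -7 + f - 3 F$ ($J{\left(F,f \right)} = -7 + \left(F \left(-3\right) + f\right) = -7 - \left(- f + 3 F\right) = -7 + f - 3 F$)
$x{\left(z \right)} = z + 2 z^{2}$ ($x{\left(z \right)} = \left(z^{2} + z^{2}\right) + z = 2 z^{2} + z = z + 2 z^{2}$)
$- 26 \left(286 + x{\left(J{\left(2,M{\left(6,-4 \right)} \right)} \right)}\right) = - 26 \left(286 + \left(-7 + 4 - 6\right) \left(1 + 2 \left(-7 + 4 - 6\right)\right)\right) = - 26 \left(286 - 9 \left(1 + 2 \left(-9\right)\right)\right) = - 26 \left(286 - 9 \left(1 - 18\right)\right) = - 26 \left(286 - -153\right) = - 26 \left(286 + 153\right) = \left(-26\right) 439 = -11414$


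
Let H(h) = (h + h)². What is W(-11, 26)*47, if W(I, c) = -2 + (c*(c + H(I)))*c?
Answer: 16203626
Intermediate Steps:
H(h) = 4*h² (H(h) = (2*h)² = 4*h²)
W(I, c) = -2 + c²*(c + 4*I²) (W(I, c) = -2 + (c*(c + 4*I²))*c = -2 + c²*(c + 4*I²))
W(-11, 26)*47 = (-2 + 26³ + 4*(-11)²*26²)*47 = (-2 + 17576 + 4*121*676)*47 = (-2 + 17576 + 327184)*47 = 344758*47 = 16203626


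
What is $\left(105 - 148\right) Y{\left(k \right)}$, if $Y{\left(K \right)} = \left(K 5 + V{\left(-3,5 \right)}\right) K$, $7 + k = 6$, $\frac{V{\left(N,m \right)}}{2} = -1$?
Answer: $-301$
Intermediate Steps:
$V{\left(N,m \right)} = -2$ ($V{\left(N,m \right)} = 2 \left(-1\right) = -2$)
$k = -1$ ($k = -7 + 6 = -1$)
$Y{\left(K \right)} = K \left(-2 + 5 K\right)$ ($Y{\left(K \right)} = \left(K 5 - 2\right) K = \left(5 K - 2\right) K = \left(-2 + 5 K\right) K = K \left(-2 + 5 K\right)$)
$\left(105 - 148\right) Y{\left(k \right)} = \left(105 - 148\right) \left(- (-2 + 5 \left(-1\right))\right) = - 43 \left(- (-2 - 5)\right) = - 43 \left(\left(-1\right) \left(-7\right)\right) = \left(-43\right) 7 = -301$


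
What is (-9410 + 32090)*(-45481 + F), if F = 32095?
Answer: -303594480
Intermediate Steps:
(-9410 + 32090)*(-45481 + F) = (-9410 + 32090)*(-45481 + 32095) = 22680*(-13386) = -303594480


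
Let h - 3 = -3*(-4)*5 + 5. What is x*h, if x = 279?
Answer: 18972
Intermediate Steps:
h = 68 (h = 3 + (-3*(-4)*5 + 5) = 3 + (12*5 + 5) = 3 + (60 + 5) = 3 + 65 = 68)
x*h = 279*68 = 18972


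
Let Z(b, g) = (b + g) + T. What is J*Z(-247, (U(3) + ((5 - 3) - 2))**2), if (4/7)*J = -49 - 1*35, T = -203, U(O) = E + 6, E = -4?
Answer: 65562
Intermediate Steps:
U(O) = 2 (U(O) = -4 + 6 = 2)
Z(b, g) = -203 + b + g (Z(b, g) = (b + g) - 203 = -203 + b + g)
J = -147 (J = 7*(-49 - 1*35)/4 = 7*(-49 - 35)/4 = (7/4)*(-84) = -147)
J*Z(-247, (U(3) + ((5 - 3) - 2))**2) = -147*(-203 - 247 + (2 + ((5 - 3) - 2))**2) = -147*(-203 - 247 + (2 + (2 - 2))**2) = -147*(-203 - 247 + (2 + 0)**2) = -147*(-203 - 247 + 2**2) = -147*(-203 - 247 + 4) = -147*(-446) = 65562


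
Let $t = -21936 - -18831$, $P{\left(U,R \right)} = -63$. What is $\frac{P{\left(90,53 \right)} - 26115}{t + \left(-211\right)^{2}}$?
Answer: $- \frac{13089}{20708} \approx -0.63207$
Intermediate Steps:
$t = -3105$ ($t = -21936 + 18831 = -3105$)
$\frac{P{\left(90,53 \right)} - 26115}{t + \left(-211\right)^{2}} = \frac{-63 - 26115}{-3105 + \left(-211\right)^{2}} = \frac{-63 - 26115}{-3105 + 44521} = - \frac{26178}{41416} = \left(-26178\right) \frac{1}{41416} = - \frac{13089}{20708}$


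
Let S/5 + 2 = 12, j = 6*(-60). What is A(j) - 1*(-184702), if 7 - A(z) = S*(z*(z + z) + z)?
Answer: -12757291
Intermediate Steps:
j = -360
S = 50 (S = -10 + 5*12 = -10 + 60 = 50)
A(z) = 7 - 100*z² - 50*z (A(z) = 7 - 50*(z*(z + z) + z) = 7 - 50*(z*(2*z) + z) = 7 - 50*(2*z² + z) = 7 - 50*(z + 2*z²) = 7 - (50*z + 100*z²) = 7 + (-100*z² - 50*z) = 7 - 100*z² - 50*z)
A(j) - 1*(-184702) = (7 - 100*(-360)² - 50*(-360)) - 1*(-184702) = (7 - 100*129600 + 18000) + 184702 = (7 - 12960000 + 18000) + 184702 = -12941993 + 184702 = -12757291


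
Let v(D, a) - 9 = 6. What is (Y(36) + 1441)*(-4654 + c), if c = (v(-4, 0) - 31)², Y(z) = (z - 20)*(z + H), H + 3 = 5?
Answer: -9011502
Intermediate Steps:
H = 2 (H = -3 + 5 = 2)
v(D, a) = 15 (v(D, a) = 9 + 6 = 15)
Y(z) = (-20 + z)*(2 + z) (Y(z) = (z - 20)*(z + 2) = (-20 + z)*(2 + z))
c = 256 (c = (15 - 31)² = (-16)² = 256)
(Y(36) + 1441)*(-4654 + c) = ((-40 + 36² - 18*36) + 1441)*(-4654 + 256) = ((-40 + 1296 - 648) + 1441)*(-4398) = (608 + 1441)*(-4398) = 2049*(-4398) = -9011502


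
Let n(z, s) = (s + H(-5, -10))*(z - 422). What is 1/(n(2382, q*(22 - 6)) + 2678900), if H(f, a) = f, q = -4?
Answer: 1/2543660 ≈ 3.9313e-7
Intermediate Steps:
n(z, s) = (-422 + z)*(-5 + s) (n(z, s) = (s - 5)*(z - 422) = (-5 + s)*(-422 + z) = (-422 + z)*(-5 + s))
1/(n(2382, q*(22 - 6)) + 2678900) = 1/((2110 - (-1688)*(22 - 6) - 5*2382 - 4*(22 - 6)*2382) + 2678900) = 1/((2110 - (-1688)*16 - 11910 - 4*16*2382) + 2678900) = 1/((2110 - 422*(-64) - 11910 - 64*2382) + 2678900) = 1/((2110 + 27008 - 11910 - 152448) + 2678900) = 1/(-135240 + 2678900) = 1/2543660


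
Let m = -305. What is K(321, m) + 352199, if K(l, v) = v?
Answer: 351894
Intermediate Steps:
K(321, m) + 352199 = -305 + 352199 = 351894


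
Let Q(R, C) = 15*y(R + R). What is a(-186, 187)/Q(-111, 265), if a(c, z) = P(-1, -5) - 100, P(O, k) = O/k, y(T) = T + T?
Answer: 499/33300 ≈ 0.014985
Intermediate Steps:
y(T) = 2*T
a(c, z) = -499/5 (a(c, z) = -1/(-5) - 100 = -1*(-⅕) - 100 = ⅕ - 100 = -499/5)
Q(R, C) = 60*R (Q(R, C) = 15*(2*(R + R)) = 15*(2*(2*R)) = 15*(4*R) = 60*R)
a(-186, 187)/Q(-111, 265) = -499/(5*(60*(-111))) = -499/5/(-6660) = -499/5*(-1/6660) = 499/33300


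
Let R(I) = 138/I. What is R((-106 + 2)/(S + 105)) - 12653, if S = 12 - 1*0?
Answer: -51233/4 ≈ -12808.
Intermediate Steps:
S = 12 (S = 12 + 0 = 12)
R((-106 + 2)/(S + 105)) - 12653 = 138/(((-106 + 2)/(12 + 105))) - 12653 = 138/((-104/117)) - 12653 = 138/((-104*1/117)) - 12653 = 138/(-8/9) - 12653 = 138*(-9/8) - 12653 = -621/4 - 12653 = -51233/4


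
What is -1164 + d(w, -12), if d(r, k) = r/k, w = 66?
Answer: -2339/2 ≈ -1169.5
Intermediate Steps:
-1164 + d(w, -12) = -1164 + 66/(-12) = -1164 + 66*(-1/12) = -1164 - 11/2 = -2339/2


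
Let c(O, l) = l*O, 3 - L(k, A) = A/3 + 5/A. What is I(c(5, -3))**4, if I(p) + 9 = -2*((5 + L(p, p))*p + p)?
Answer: 31414372081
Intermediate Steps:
L(k, A) = 3 - 5/A - A/3 (L(k, A) = 3 - (A/3 + 5/A) = 3 - (5/A + A/3) = 3 + (-5/A - A/3) = 3 - 5/A - A/3)
c(O, l) = O*l
I(p) = -9 - 2*p - 2*p*(8 - 5/p - p/3) (I(p) = -9 - 2*((5 + (3 - 5/p - p/3))*p + p) = -9 - 2*((8 - 5/p - p/3)*p + p) = -9 - 2*(p*(8 - 5/p - p/3) + p) = -9 - 2*(p + p*(8 - 5/p - p/3)) = -9 + (-2*p - 2*p*(8 - 5/p - p/3)) = -9 - 2*p - 2*p*(8 - 5/p - p/3))
I(c(5, -3))**4 = (1 - 90*(-3) + 2*(5*(-3))**2/3)**4 = (1 - 18*(-15) + (2/3)*(-15)**2)**4 = (1 + 270 + (2/3)*225)**4 = (1 + 270 + 150)**4 = 421**4 = 31414372081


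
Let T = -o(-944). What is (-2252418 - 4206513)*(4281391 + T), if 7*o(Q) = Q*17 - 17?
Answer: -27668032299666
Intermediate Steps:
o(Q) = -17/7 + 17*Q/7 (o(Q) = (Q*17 - 17)/7 = (17*Q - 17)/7 = (-17 + 17*Q)/7 = -17/7 + 17*Q/7)
T = 2295 (T = -(-17/7 + (17/7)*(-944)) = -(-17/7 - 16048/7) = -1*(-2295) = 2295)
(-2252418 - 4206513)*(4281391 + T) = (-2252418 - 4206513)*(4281391 + 2295) = -6458931*4283686 = -27668032299666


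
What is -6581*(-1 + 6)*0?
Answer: 0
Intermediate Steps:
-6581*(-1 + 6)*0 = -32905*0 = -6581*0 = 0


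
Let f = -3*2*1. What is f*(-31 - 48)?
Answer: 474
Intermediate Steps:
f = -6 (f = -6*1 = -6)
f*(-31 - 48) = -6*(-31 - 48) = -6*(-79) = 474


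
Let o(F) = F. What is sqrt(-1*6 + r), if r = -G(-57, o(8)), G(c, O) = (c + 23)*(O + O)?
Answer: sqrt(538) ≈ 23.195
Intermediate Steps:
G(c, O) = 2*O*(23 + c) (G(c, O) = (23 + c)*(2*O) = 2*O*(23 + c))
r = 544 (r = -2*8*(23 - 57) = -2*8*(-34) = -1*(-544) = 544)
sqrt(-1*6 + r) = sqrt(-1*6 + 544) = sqrt(-6 + 544) = sqrt(538)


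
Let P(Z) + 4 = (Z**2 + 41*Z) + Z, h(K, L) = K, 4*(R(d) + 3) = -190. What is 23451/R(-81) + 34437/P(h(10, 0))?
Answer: -6907765/17372 ≈ -397.64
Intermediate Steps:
R(d) = -101/2 (R(d) = -3 + (1/4)*(-190) = -3 - 95/2 = -101/2)
P(Z) = -4 + Z**2 + 42*Z (P(Z) = -4 + ((Z**2 + 41*Z) + Z) = -4 + (Z**2 + 42*Z) = -4 + Z**2 + 42*Z)
23451/R(-81) + 34437/P(h(10, 0)) = 23451/(-101/2) + 34437/(-4 + 10**2 + 42*10) = 23451*(-2/101) + 34437/(-4 + 100 + 420) = -46902/101 + 34437/516 = -46902/101 + 34437*(1/516) = -46902/101 + 11479/172 = -6907765/17372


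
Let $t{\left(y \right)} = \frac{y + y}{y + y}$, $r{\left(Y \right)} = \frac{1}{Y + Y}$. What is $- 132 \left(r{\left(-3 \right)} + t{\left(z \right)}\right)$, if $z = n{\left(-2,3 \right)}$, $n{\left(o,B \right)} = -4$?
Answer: $-110$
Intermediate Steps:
$r{\left(Y \right)} = \frac{1}{2 Y}$
$z = -4$
$t{\left(y \right)} = 1$ ($t{\left(y \right)} = \frac{2 y}{2 y} = 2 y \frac{1}{2 y} = 1$)
$- 132 \left(r{\left(-3 \right)} + t{\left(z \right)}\right) = - 132 \left(\frac{1}{2 \left(-3\right)} + 1\right) = - 132 \left(\frac{1}{2} \left(- \frac{1}{3}\right) + 1\right) = - 132 \left(- \frac{1}{6} + 1\right) = \left(-132\right) \frac{5}{6} = -110$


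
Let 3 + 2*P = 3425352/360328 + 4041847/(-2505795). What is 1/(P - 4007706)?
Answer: -225727025190/904647000951743297 ≈ -2.4952e-7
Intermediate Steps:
P = 552264370843/225727025190 (P = -3/2 + (3425352/360328 + 4041847/(-2505795))/2 = -3/2 + (3425352*(1/360328) + 4041847*(-1/2505795))/2 = -3/2 + (428169/45041 - 4041847/2505795)/2 = -3/2 + (1/2)*(890854908628/112863512595) = -3/2 + 445427454314/112863512595 = 552264370843/225727025190 ≈ 2.4466)
1/(P - 4007706) = 1/(552264370843/225727025190 - 4007706) = 1/(-904647000951743297/225727025190) = -225727025190/904647000951743297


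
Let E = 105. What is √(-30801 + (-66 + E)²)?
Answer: 4*I*√1830 ≈ 171.11*I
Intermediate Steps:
√(-30801 + (-66 + E)²) = √(-30801 + (-66 + 105)²) = √(-30801 + 39²) = √(-30801 + 1521) = √(-29280) = 4*I*√1830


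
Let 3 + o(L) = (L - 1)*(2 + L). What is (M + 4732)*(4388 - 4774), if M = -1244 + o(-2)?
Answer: -1345210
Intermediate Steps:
o(L) = -3 + (-1 + L)*(2 + L) (o(L) = -3 + (L - 1)*(2 + L) = -3 + (-1 + L)*(2 + L))
M = -1247 (M = -1244 + (-5 - 2 + (-2)²) = -1244 + (-5 - 2 + 4) = -1244 - 3 = -1247)
(M + 4732)*(4388 - 4774) = (-1247 + 4732)*(4388 - 4774) = 3485*(-386) = -1345210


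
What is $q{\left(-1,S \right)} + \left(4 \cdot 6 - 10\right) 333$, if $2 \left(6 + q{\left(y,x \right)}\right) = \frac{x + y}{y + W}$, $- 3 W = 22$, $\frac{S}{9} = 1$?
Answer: $\frac{116388}{25} \approx 4655.5$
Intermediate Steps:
$S = 9$ ($S = 9 \cdot 1 = 9$)
$W = - \frac{22}{3}$ ($W = \left(- \frac{1}{3}\right) 22 = - \frac{22}{3} \approx -7.3333$)
$q{\left(y,x \right)} = -6 + \frac{x + y}{2 \left(- \frac{22}{3} + y\right)}$ ($q{\left(y,x \right)} = -6 + \frac{\left(x + y\right) \frac{1}{y - \frac{22}{3}}}{2} = -6 + \frac{\left(x + y\right) \frac{1}{- \frac{22}{3} + y}}{2} = -6 + \frac{\frac{1}{- \frac{22}{3} + y} \left(x + y\right)}{2} = -6 + \frac{x + y}{2 \left(- \frac{22}{3} + y\right)}$)
$q{\left(-1,S \right)} + \left(4 \cdot 6 - 10\right) 333 = \frac{3 \left(88 + 9 - -11\right)}{2 \left(-22 + 3 \left(-1\right)\right)} + \left(4 \cdot 6 - 10\right) 333 = \frac{3 \left(88 + 9 + 11\right)}{2 \left(-22 - 3\right)} + \left(24 - 10\right) 333 = \frac{3}{2} \frac{1}{-25} \cdot 108 + 14 \cdot 333 = \frac{3}{2} \left(- \frac{1}{25}\right) 108 + 4662 = - \frac{162}{25} + 4662 = \frac{116388}{25}$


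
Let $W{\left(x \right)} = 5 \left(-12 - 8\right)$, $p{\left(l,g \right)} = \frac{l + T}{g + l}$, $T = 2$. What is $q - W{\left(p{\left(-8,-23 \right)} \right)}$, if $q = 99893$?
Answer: $99993$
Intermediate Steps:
$p{\left(l,g \right)} = \frac{2 + l}{g + l}$ ($p{\left(l,g \right)} = \frac{l + 2}{g + l} = \frac{2 + l}{g + l}$)
$W{\left(x \right)} = -100$ ($W{\left(x \right)} = 5 \left(-20\right) = -100$)
$q - W{\left(p{\left(-8,-23 \right)} \right)} = 99893 - -100 = 99893 + 100 = 99993$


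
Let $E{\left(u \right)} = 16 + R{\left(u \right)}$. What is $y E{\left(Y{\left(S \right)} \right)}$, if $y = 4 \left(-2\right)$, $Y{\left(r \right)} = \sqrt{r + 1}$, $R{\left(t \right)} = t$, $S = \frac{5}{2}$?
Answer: $-128 - 4 \sqrt{14} \approx -142.97$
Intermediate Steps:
$S = \frac{5}{2}$ ($S = 5 \cdot \frac{1}{2} = \frac{5}{2} \approx 2.5$)
$Y{\left(r \right)} = \sqrt{1 + r}$
$E{\left(u \right)} = 16 + u$
$y = -8$
$y E{\left(Y{\left(S \right)} \right)} = - 8 \left(16 + \sqrt{1 + \frac{5}{2}}\right) = - 8 \left(16 + \sqrt{\frac{7}{2}}\right) = - 8 \left(16 + \frac{\sqrt{14}}{2}\right) = -128 - 4 \sqrt{14}$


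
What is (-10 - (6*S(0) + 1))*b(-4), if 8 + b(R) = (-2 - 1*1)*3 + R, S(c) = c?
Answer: 231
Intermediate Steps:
b(R) = -17 + R (b(R) = -8 + ((-2 - 1*1)*3 + R) = -8 + ((-2 - 1)*3 + R) = -8 + (-3*3 + R) = -8 + (-9 + R) = -17 + R)
(-10 - (6*S(0) + 1))*b(-4) = (-10 - (6*0 + 1))*(-17 - 4) = (-10 - (0 + 1))*(-21) = (-10 - 1*1)*(-21) = (-10 - 1)*(-21) = -11*(-21) = 231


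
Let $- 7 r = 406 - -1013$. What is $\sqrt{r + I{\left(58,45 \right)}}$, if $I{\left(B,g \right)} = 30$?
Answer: $\frac{i \sqrt{8463}}{7} \approx 13.142 i$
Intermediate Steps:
$r = - \frac{1419}{7}$ ($r = - \frac{406 - -1013}{7} = - \frac{406 + 1013}{7} = \left(- \frac{1}{7}\right) 1419 = - \frac{1419}{7} \approx -202.71$)
$\sqrt{r + I{\left(58,45 \right)}} = \sqrt{- \frac{1419}{7} + 30} = \sqrt{- \frac{1209}{7}} = \frac{i \sqrt{8463}}{7}$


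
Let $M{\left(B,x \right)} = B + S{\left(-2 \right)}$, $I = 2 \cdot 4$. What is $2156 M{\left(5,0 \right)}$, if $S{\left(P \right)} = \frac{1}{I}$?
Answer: $\frac{22099}{2} \approx 11050.0$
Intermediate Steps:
$I = 8$
$S{\left(P \right)} = \frac{1}{8}$
$M{\left(B,x \right)} = \frac{1}{8} + B$ ($M{\left(B,x \right)} = B + \frac{1}{8} = \frac{1}{8} + B$)
$2156 M{\left(5,0 \right)} = 2156 \left(\frac{1}{8} + 5\right) = 2156 \cdot \frac{41}{8} = \frac{22099}{2}$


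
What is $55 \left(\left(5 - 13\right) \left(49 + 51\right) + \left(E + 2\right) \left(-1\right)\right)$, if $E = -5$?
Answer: $-43835$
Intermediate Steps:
$55 \left(\left(5 - 13\right) \left(49 + 51\right) + \left(E + 2\right) \left(-1\right)\right) = 55 \left(\left(5 - 13\right) \left(49 + 51\right) + \left(-5 + 2\right) \left(-1\right)\right) = 55 \left(\left(-8\right) 100 - -3\right) = 55 \left(-800 + 3\right) = 55 \left(-797\right) = -43835$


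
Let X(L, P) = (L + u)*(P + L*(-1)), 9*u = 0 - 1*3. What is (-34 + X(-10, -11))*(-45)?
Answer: 1065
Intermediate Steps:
u = -⅓ (u = (0 - 1*3)/9 = (0 - 3)/9 = (⅑)*(-3) = -⅓ ≈ -0.33333)
X(L, P) = (-⅓ + L)*(P - L) (X(L, P) = (L - ⅓)*(P + L*(-1)) = (-⅓ + L)*(P - L))
(-34 + X(-10, -11))*(-45) = (-34 + (-1*(-10)² - ⅓*(-11) + (⅓)*(-10) - 10*(-11)))*(-45) = (-34 + (-1*100 + 11/3 - 10/3 + 110))*(-45) = (-34 + (-100 + 11/3 - 10/3 + 110))*(-45) = (-34 + 31/3)*(-45) = -71/3*(-45) = 1065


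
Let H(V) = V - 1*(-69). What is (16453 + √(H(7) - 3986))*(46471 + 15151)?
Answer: 1013866766 + 61622*I*√3910 ≈ 1.0139e+9 + 3.8532e+6*I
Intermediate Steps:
H(V) = 69 + V (H(V) = V + 69 = 69 + V)
(16453 + √(H(7) - 3986))*(46471 + 15151) = (16453 + √((69 + 7) - 3986))*(46471 + 15151) = (16453 + √(76 - 3986))*61622 = (16453 + √(-3910))*61622 = (16453 + I*√3910)*61622 = 1013866766 + 61622*I*√3910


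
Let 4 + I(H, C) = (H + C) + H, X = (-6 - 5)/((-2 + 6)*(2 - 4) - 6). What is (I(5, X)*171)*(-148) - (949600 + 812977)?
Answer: -13540169/7 ≈ -1.9343e+6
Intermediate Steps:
X = 11/14 (X = -11/(4*(-2) - 6) = -11/(-8 - 6) = -11/(-14) = -11*(-1/14) = 11/14 ≈ 0.78571)
I(H, C) = -4 + C + 2*H (I(H, C) = -4 + ((H + C) + H) = -4 + ((C + H) + H) = -4 + (C + 2*H) = -4 + C + 2*H)
(I(5, X)*171)*(-148) - (949600 + 812977) = ((-4 + 11/14 + 2*5)*171)*(-148) - (949600 + 812977) = ((-4 + 11/14 + 10)*171)*(-148) - 1*1762577 = ((95/14)*171)*(-148) - 1762577 = (16245/14)*(-148) - 1762577 = -1202130/7 - 1762577 = -13540169/7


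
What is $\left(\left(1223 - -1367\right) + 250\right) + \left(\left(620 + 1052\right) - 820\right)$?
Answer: $3692$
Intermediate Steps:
$\left(\left(1223 - -1367\right) + 250\right) + \left(\left(620 + 1052\right) - 820\right) = \left(\left(1223 + 1367\right) + 250\right) + \left(1672 - 820\right) = \left(2590 + 250\right) + 852 = 2840 + 852 = 3692$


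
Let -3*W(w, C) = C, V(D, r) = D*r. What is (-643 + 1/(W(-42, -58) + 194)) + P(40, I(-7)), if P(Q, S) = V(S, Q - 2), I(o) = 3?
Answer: -338557/640 ≈ -529.00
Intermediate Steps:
W(w, C) = -C/3
P(Q, S) = S*(-2 + Q) (P(Q, S) = S*(Q - 2) = S*(-2 + Q))
(-643 + 1/(W(-42, -58) + 194)) + P(40, I(-7)) = (-643 + 1/(-⅓*(-58) + 194)) + 3*(-2 + 40) = (-643 + 1/(58/3 + 194)) + 3*38 = (-643 + 1/(640/3)) + 114 = (-643 + 3/640) + 114 = -411517/640 + 114 = -338557/640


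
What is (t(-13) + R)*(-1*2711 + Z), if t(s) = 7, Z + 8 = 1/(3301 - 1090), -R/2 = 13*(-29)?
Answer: -4574909788/2211 ≈ -2.0692e+6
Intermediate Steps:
R = 754 (R = -26*(-29) = -2*(-377) = 754)
Z = -17687/2211 (Z = -8 + 1/(3301 - 1090) = -8 + 1/2211 = -17687/2211 ≈ -7.9995)
(t(-13) + R)*(-1*2711 + Z) = (7 + 754)*(-1*2711 - 17687/2211) = 761*(-2711 - 17687/2211) = 761*(-6011708/2211) = -4574909788/2211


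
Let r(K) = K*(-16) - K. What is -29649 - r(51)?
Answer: -28782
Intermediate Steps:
r(K) = -17*K (r(K) = -16*K - K = -17*K)
-29649 - r(51) = -29649 - (-17)*51 = -29649 - 1*(-867) = -29649 + 867 = -28782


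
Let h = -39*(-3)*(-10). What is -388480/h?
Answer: 38848/117 ≈ 332.03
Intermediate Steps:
h = -1170 (h = 117*(-10) = -1170)
-388480/h = -388480/(-1170) = -388480*(-1/1170) = 38848/117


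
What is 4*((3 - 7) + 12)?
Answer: 32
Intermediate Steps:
4*((3 - 7) + 12) = 4*(-4 + 12) = 4*8 = 32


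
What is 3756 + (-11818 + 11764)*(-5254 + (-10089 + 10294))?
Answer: 276402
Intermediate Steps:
3756 + (-11818 + 11764)*(-5254 + (-10089 + 10294)) = 3756 - 54*(-5254 + 205) = 3756 - 54*(-5049) = 3756 + 272646 = 276402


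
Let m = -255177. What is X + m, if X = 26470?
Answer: -228707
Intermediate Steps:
X + m = 26470 - 255177 = -228707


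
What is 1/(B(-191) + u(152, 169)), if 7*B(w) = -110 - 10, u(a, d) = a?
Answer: 7/944 ≈ 0.0074153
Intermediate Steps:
B(w) = -120/7 (B(w) = (-110 - 10)/7 = (⅐)*(-120) = -120/7)
1/(B(-191) + u(152, 169)) = 1/(-120/7 + 152) = 1/(944/7) = 7/944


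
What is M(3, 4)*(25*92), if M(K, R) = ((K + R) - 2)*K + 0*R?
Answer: 34500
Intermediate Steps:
M(K, R) = K*(-2 + K + R) (M(K, R) = (-2 + K + R)*K + 0 = K*(-2 + K + R) + 0 = K*(-2 + K + R))
M(3, 4)*(25*92) = (3*(-2 + 3 + 4))*(25*92) = (3*5)*2300 = 15*2300 = 34500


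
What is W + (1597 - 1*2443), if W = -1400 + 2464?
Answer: 218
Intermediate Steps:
W = 1064
W + (1597 - 1*2443) = 1064 + (1597 - 1*2443) = 1064 + (1597 - 2443) = 1064 - 846 = 218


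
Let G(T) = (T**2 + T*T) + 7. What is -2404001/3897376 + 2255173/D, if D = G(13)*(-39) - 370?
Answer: -1260356062839/7697317600 ≈ -163.74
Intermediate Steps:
G(T) = 7 + 2*T**2 (G(T) = (T**2 + T**2) + 7 = 2*T**2 + 7 = 7 + 2*T**2)
D = -13825 (D = (7 + 2*13**2)*(-39) - 370 = (7 + 2*169)*(-39) - 370 = (7 + 338)*(-39) - 370 = 345*(-39) - 370 = -13455 - 370 = -13825)
-2404001/3897376 + 2255173/D = -2404001/3897376 + 2255173/(-13825) = -2404001*1/3897376 + 2255173*(-1/13825) = -2404001/3897376 - 2255173/13825 = -1260356062839/7697317600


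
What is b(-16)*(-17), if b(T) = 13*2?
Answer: -442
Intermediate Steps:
b(T) = 26
b(-16)*(-17) = 26*(-17) = -442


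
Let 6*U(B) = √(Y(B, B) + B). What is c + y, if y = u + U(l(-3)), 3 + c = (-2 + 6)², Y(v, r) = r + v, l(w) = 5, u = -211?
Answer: -198 + √15/6 ≈ -197.35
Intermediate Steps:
c = 13 (c = -3 + (-2 + 6)² = -3 + 4² = -3 + 16 = 13)
U(B) = √3*√B/6 (U(B) = √((B + B) + B)/6 = √(2*B + B)/6 = √(3*B)/6 = (√3*√B)/6 = √3*√B/6)
y = -211 + √15/6 (y = -211 + √3*√5/6 = -211 + √15/6 ≈ -210.35)
c + y = 13 + (-211 + √15/6) = -198 + √15/6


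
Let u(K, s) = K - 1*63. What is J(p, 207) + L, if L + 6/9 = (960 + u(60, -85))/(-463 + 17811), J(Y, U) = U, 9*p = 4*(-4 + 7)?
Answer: 10741283/52044 ≈ 206.39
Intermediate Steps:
p = 4/3 (p = (4*(-4 + 7))/9 = (4*3)/9 = (1/9)*12 = 4/3 ≈ 1.3333)
u(K, s) = -63 + K (u(K, s) = K - 63 = -63 + K)
L = -31825/52044 (L = -2/3 + (960 + (-63 + 60))/(-463 + 17811) = -2/3 + (960 - 3)/17348 = -2/3 + 957*(1/17348) = -2/3 + 957/17348 = -31825/52044 ≈ -0.61150)
J(p, 207) + L = 207 - 31825/52044 = 10741283/52044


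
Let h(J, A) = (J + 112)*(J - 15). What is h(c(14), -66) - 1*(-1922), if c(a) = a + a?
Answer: 3742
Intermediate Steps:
c(a) = 2*a
h(J, A) = (-15 + J)*(112 + J) (h(J, A) = (112 + J)*(-15 + J) = (-15 + J)*(112 + J))
h(c(14), -66) - 1*(-1922) = (-1680 + (2*14)² + 97*(2*14)) - 1*(-1922) = (-1680 + 28² + 97*28) + 1922 = (-1680 + 784 + 2716) + 1922 = 1820 + 1922 = 3742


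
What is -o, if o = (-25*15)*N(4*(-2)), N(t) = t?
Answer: -3000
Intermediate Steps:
o = 3000 (o = (-25*15)*(4*(-2)) = -375*(-8) = 3000)
-o = -1*3000 = -3000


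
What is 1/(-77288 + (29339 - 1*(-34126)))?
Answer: -1/13823 ≈ -7.2343e-5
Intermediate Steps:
1/(-77288 + (29339 - 1*(-34126))) = 1/(-77288 + (29339 + 34126)) = 1/(-77288 + 63465) = 1/(-13823) = -1/13823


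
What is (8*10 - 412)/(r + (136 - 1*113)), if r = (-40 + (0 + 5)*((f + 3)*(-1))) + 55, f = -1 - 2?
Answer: -166/19 ≈ -8.7368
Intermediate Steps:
f = -3
r = 15 (r = (-40 + (0 + 5)*((-3 + 3)*(-1))) + 55 = (-40 + 5*(0*(-1))) + 55 = (-40 + 5*0) + 55 = (-40 + 0) + 55 = -40 + 55 = 15)
(8*10 - 412)/(r + (136 - 1*113)) = (8*10 - 412)/(15 + (136 - 1*113)) = (80 - 412)/(15 + (136 - 113)) = -332/(15 + 23) = -332/38 = -332*1/38 = -166/19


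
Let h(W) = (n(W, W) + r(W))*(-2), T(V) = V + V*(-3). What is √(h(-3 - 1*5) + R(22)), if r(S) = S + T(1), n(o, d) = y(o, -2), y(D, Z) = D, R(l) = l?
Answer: √58 ≈ 7.6158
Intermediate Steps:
T(V) = -2*V (T(V) = V - 3*V = -2*V)
n(o, d) = o
r(S) = -2 + S (r(S) = S - 2*1 = S - 2 = -2 + S)
h(W) = 4 - 4*W (h(W) = (W + (-2 + W))*(-2) = (-2 + 2*W)*(-2) = 4 - 4*W)
√(h(-3 - 1*5) + R(22)) = √((4 - 4*(-3 - 1*5)) + 22) = √((4 - 4*(-3 - 5)) + 22) = √((4 - 4*(-8)) + 22) = √((4 + 32) + 22) = √(36 + 22) = √58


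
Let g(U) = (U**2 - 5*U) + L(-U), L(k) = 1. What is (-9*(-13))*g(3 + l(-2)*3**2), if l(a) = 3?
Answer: 87867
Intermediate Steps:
g(U) = 1 + U**2 - 5*U (g(U) = (U**2 - 5*U) + 1 = 1 + U**2 - 5*U)
(-9*(-13))*g(3 + l(-2)*3**2) = (-9*(-13))*(1 + (3 + 3*3**2)**2 - 5*(3 + 3*3**2)) = 117*(1 + (3 + 3*9)**2 - 5*(3 + 3*9)) = 117*(1 + (3 + 27)**2 - 5*(3 + 27)) = 117*(1 + 30**2 - 5*30) = 117*(1 + 900 - 150) = 117*751 = 87867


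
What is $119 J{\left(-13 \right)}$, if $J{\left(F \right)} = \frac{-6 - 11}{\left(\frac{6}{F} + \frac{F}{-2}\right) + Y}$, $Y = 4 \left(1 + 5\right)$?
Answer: $- \frac{52598}{781} \approx -67.347$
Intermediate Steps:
$Y = 24$ ($Y = 4 \cdot 6 = 24$)
$J{\left(F \right)} = - \frac{17}{24 + \frac{6}{F} - \frac{F}{2}}$ ($J{\left(F \right)} = \frac{-6 - 11}{\left(\frac{6}{F} + \frac{F}{-2}\right) + 24} = - \frac{17}{\left(\frac{6}{F} + F \left(- \frac{1}{2}\right)\right) + 24} = - \frac{17}{\left(\frac{6}{F} - \frac{F}{2}\right) + 24} = - \frac{17}{24 + \frac{6}{F} - \frac{F}{2}}$)
$119 J{\left(-13 \right)} = 119 \cdot 34 \left(-13\right) \frac{1}{-12 + \left(-13\right)^{2} - -624} = 119 \cdot 34 \left(-13\right) \frac{1}{-12 + 169 + 624} = 119 \cdot 34 \left(-13\right) \frac{1}{781} = 119 \left(- \frac{442}{781}\right) = - \frac{52598}{781}$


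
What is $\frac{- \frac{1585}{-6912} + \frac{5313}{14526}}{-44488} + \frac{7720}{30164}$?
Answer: $\frac{159636979662431}{623774809626624} \approx 0.25592$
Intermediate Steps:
$\frac{- \frac{1585}{-6912} + \frac{5313}{14526}}{-44488} + \frac{7720}{30164} = \left(\left(-1585\right) \left(- \frac{1}{6912}\right) + 5313 \cdot \frac{1}{14526}\right) \left(- \frac{1}{44488}\right) + 7720 \cdot \frac{1}{30164} = \left(\frac{1585}{6912} + \frac{1771}{4842}\right) \left(- \frac{1}{44488}\right) + \frac{1930}{7541} = \frac{1106429}{1859328} \left(- \frac{1}{44488}\right) + \frac{1930}{7541} = - \frac{1106429}{82717784064} + \frac{1930}{7541} = \frac{159636979662431}{623774809626624}$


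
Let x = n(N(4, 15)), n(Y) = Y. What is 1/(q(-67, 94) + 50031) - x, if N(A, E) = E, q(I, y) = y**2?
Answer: -883004/58867 ≈ -15.000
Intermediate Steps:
x = 15
1/(q(-67, 94) + 50031) - x = 1/(94**2 + 50031) - 1*15 = 1/(8836 + 50031) - 15 = 1/58867 - 15 = -883004/58867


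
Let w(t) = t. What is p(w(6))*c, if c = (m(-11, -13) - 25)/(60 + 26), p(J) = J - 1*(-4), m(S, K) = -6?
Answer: -155/43 ≈ -3.6047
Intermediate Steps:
p(J) = 4 + J (p(J) = J + 4 = 4 + J)
c = -31/86 (c = (-6 - 25)/(60 + 26) = -31/86 ≈ -0.36047)
p(w(6))*c = (4 + 6)*(-31/86) = 10*(-31/86) = -155/43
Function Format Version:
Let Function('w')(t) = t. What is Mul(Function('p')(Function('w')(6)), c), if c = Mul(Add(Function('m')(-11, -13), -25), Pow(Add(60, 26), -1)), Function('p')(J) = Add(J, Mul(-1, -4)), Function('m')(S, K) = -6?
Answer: Rational(-155, 43) ≈ -3.6047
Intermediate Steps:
Function('p')(J) = Add(4, J) (Function('p')(J) = Add(J, 4) = Add(4, J))
c = Rational(-31, 86) (c = Mul(Add(-6, -25), Pow(Add(60, 26), -1)) = Mul(-31, Pow(86, -1)) = Mul(-31, Rational(1, 86)) = Rational(-31, 86) ≈ -0.36047)
Mul(Function('p')(Function('w')(6)), c) = Mul(Add(4, 6), Rational(-31, 86)) = Mul(10, Rational(-31, 86)) = Rational(-155, 43)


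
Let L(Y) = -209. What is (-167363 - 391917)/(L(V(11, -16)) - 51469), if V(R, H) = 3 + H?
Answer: 279640/25839 ≈ 10.822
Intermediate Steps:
(-167363 - 391917)/(L(V(11, -16)) - 51469) = (-167363 - 391917)/(-209 - 51469) = -559280/(-51678) = -559280*(-1/51678) = 279640/25839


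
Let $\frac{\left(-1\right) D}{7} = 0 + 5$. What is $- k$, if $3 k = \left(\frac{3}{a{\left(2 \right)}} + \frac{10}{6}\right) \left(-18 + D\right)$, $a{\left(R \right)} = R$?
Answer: $\frac{1007}{18} \approx 55.944$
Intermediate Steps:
$D = -35$ ($D = - 7 \left(0 + 5\right) = \left(-7\right) 5 = -35$)
$k = - \frac{1007}{18}$ ($k = \frac{\left(\frac{3}{2} + \frac{10}{6}\right) \left(-18 - 35\right)}{3} = \frac{\left(3 \cdot \frac{1}{2} + 10 \cdot \frac{1}{6}\right) \left(-53\right)}{3} = \frac{\left(\frac{3}{2} + \frac{5}{3}\right) \left(-53\right)}{3} = \frac{\frac{19}{6} \left(-53\right)}{3} = \frac{1}{3} \left(- \frac{1007}{6}\right) = - \frac{1007}{18} \approx -55.944$)
$- k = \left(-1\right) \left(- \frac{1007}{18}\right) = \frac{1007}{18}$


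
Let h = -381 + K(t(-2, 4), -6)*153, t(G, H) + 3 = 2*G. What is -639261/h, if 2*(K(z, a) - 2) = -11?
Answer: 426174/611 ≈ 697.50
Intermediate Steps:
t(G, H) = -3 + 2*G
K(z, a) = -7/2 (K(z, a) = 2 + (½)*(-11) = 2 - 11/2 = -7/2)
h = -1833/2 (h = -381 - 7/2*153 = -381 - 1071/2 = -1833/2 ≈ -916.50)
-639261/h = -639261/(-1833/2) = -639261*(-2/1833) = 426174/611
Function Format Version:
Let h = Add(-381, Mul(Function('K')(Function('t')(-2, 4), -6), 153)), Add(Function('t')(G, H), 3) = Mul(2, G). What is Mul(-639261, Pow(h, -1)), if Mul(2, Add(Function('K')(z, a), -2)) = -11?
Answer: Rational(426174, 611) ≈ 697.50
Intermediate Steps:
Function('t')(G, H) = Add(-3, Mul(2, G))
Function('K')(z, a) = Rational(-7, 2) (Function('K')(z, a) = Add(2, Mul(Rational(1, 2), -11)) = Add(2, Rational(-11, 2)) = Rational(-7, 2))
h = Rational(-1833, 2) (h = Add(-381, Mul(Rational(-7, 2), 153)) = Add(-381, Rational(-1071, 2)) = Rational(-1833, 2) ≈ -916.50)
Mul(-639261, Pow(h, -1)) = Mul(-639261, Pow(Rational(-1833, 2), -1)) = Mul(-639261, Rational(-2, 1833)) = Rational(426174, 611)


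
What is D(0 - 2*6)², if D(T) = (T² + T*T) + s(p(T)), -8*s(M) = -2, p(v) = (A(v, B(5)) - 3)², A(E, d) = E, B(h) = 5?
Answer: 1329409/16 ≈ 83088.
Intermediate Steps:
p(v) = (-3 + v)² (p(v) = (v - 3)² = (-3 + v)²)
s(M) = ¼ (s(M) = -⅛*(-2) = ¼)
D(T) = ¼ + 2*T² (D(T) = (T² + T*T) + ¼ = (T² + T²) + ¼ = 2*T² + ¼ = ¼ + 2*T²)
D(0 - 2*6)² = (¼ + 2*(0 - 2*6)²)² = (¼ + 2*(0 - 12)²)² = (¼ + 2*(-12)²)² = (¼ + 2*144)² = (¼ + 288)² = (1153/4)² = 1329409/16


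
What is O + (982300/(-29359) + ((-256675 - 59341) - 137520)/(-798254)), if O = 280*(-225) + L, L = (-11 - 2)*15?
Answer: -67354772109093/1065269963 ≈ -63228.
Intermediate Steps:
L = -195 (L = -13*15 = -195)
O = -63195 (O = 280*(-225) - 195 = -63000 - 195 = -63195)
O + (982300/(-29359) + ((-256675 - 59341) - 137520)/(-798254)) = -63195 + (982300/(-29359) + ((-256675 - 59341) - 137520)/(-798254)) = -63195 + (982300*(-1/29359) + (-316016 - 137520)*(-1/798254)) = -63195 + (-89300/2669 - 453536*(-1/798254)) = -63195 + (-89300/2669 + 226768/399127) = -63195 - 35036797308/1065269963 = -67354772109093/1065269963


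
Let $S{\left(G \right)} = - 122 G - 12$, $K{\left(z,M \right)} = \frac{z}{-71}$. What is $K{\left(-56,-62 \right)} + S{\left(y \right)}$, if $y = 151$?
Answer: $- \frac{1308758}{71} \approx -18433.0$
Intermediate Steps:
$K{\left(z,M \right)} = - \frac{z}{71}$ ($K{\left(z,M \right)} = z \left(- \frac{1}{71}\right) = - \frac{z}{71}$)
$S{\left(G \right)} = -12 - 122 G$
$K{\left(-56,-62 \right)} + S{\left(y \right)} = \left(- \frac{1}{71}\right) \left(-56\right) - 18434 = \frac{56}{71} - 18434 = - \frac{1308758}{71}$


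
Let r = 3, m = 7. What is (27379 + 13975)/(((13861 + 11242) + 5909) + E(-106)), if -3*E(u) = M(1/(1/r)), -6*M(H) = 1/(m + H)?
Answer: 7443720/5582161 ≈ 1.3335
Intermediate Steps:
M(H) = -1/(6*(7 + H))
E(u) = 1/180 (E(u) = -(-1)/(3*(42 + 6/(1/3))) = -(-1)/(3*(42 + 6/(⅓))) = -(-1)/(3*(42 + 6*3)) = -(-1)/(3*(42 + 18)) = -(-1)/(3*60) = -⅓*(-1/60) = 1/180)
(27379 + 13975)/(((13861 + 11242) + 5909) + E(-106)) = (27379 + 13975)/(((13861 + 11242) + 5909) + 1/180) = 41354/((25103 + 5909) + 1/180) = 41354/(31012 + 1/180) = 41354/(5582161/180) = 41354*(180/5582161) = 7443720/5582161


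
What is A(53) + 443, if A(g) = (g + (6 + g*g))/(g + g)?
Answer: 24913/53 ≈ 470.06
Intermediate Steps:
A(g) = (6 + g + g²)/(2*g) (A(g) = (g + (6 + g²))/((2*g)) = (6 + g + g²)*(1/(2*g)) = (6 + g + g²)/(2*g))
A(53) + 443 = (½)*(6 + 53*(1 + 53))/53 + 443 = (½)*(1/53)*(6 + 53*54) + 443 = (½)*(1/53)*(6 + 2862) + 443 = (½)*(1/53)*2868 + 443 = 1434/53 + 443 = 24913/53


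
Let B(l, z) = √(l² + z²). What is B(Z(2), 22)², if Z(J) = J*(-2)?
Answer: 500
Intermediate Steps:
Z(J) = -2*J
B(Z(2), 22)² = (√((-2*2)² + 22²))² = (√((-4)² + 484))² = (√(16 + 484))² = (√500)² = (10*√5)² = 500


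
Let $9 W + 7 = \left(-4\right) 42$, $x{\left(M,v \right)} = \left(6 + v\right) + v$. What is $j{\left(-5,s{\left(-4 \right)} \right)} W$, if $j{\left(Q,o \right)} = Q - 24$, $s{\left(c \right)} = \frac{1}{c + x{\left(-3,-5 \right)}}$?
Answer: $\frac{5075}{9} \approx 563.89$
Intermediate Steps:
$x{\left(M,v \right)} = 6 + 2 v$
$s{\left(c \right)} = \frac{1}{-4 + c}$ ($s{\left(c \right)} = \frac{1}{c + \left(6 + 2 \left(-5\right)\right)} = \frac{1}{c + \left(6 - 10\right)} = \frac{1}{c - 4} = \frac{1}{-4 + c}$)
$j{\left(Q,o \right)} = -24 + Q$
$W = - \frac{175}{9}$ ($W = - \frac{7}{9} + \frac{\left(-4\right) 42}{9} = - \frac{7}{9} + \frac{1}{9} \left(-168\right) = - \frac{7}{9} - \frac{56}{3} = - \frac{175}{9} \approx -19.444$)
$j{\left(-5,s{\left(-4 \right)} \right)} W = \left(-24 - 5\right) \left(- \frac{175}{9}\right) = \left(-29\right) \left(- \frac{175}{9}\right) = \frac{5075}{9}$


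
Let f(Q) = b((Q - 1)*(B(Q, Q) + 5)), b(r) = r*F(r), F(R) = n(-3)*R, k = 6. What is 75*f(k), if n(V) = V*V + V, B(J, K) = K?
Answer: 1361250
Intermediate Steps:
n(V) = V + V² (n(V) = V² + V = V + V²)
F(R) = 6*R (F(R) = (-3*(1 - 3))*R = (-3*(-2))*R = 6*R)
b(r) = 6*r² (b(r) = r*(6*r) = 6*r²)
f(Q) = 6*(-1 + Q)²*(5 + Q)² (f(Q) = 6*((Q - 1)*(Q + 5))² = 6*((-1 + Q)*(5 + Q))² = 6*((-1 + Q)²*(5 + Q)²) = 6*(-1 + Q)²*(5 + Q)²)
75*f(k) = 75*(6*(-5 + 6² + 4*6)²) = 75*(6*(-5 + 36 + 24)²) = 75*(6*55²) = 75*(6*3025) = 75*18150 = 1361250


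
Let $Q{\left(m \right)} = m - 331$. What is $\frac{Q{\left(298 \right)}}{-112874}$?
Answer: $\frac{33}{112874} \approx 0.00029236$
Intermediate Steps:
$Q{\left(m \right)} = -331 + m$
$\frac{Q{\left(298 \right)}}{-112874} = \frac{-331 + 298}{-112874} = \left(-33\right) \left(- \frac{1}{112874}\right) = \frac{33}{112874}$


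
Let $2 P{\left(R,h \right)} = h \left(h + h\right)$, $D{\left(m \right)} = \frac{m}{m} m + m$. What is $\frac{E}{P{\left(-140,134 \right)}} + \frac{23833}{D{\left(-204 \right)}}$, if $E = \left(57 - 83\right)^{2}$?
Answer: $- \frac{106917385}{1831512} \approx -58.377$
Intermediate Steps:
$D{\left(m \right)} = 2 m$ ($D{\left(m \right)} = 1 m + m = m + m = 2 m$)
$P{\left(R,h \right)} = h^{2}$ ($P{\left(R,h \right)} = \frac{h \left(h + h\right)}{2} = \frac{h 2 h}{2} = \frac{2 h^{2}}{2} = h^{2}$)
$E = 676$ ($E = \left(-26\right)^{2} = 676$)
$\frac{E}{P{\left(-140,134 \right)}} + \frac{23833}{D{\left(-204 \right)}} = \frac{676}{134^{2}} + \frac{23833}{2 \left(-204\right)} = \frac{676}{17956} + \frac{23833}{-408} = 676 \cdot \frac{1}{17956} + 23833 \left(- \frac{1}{408}\right) = \frac{169}{4489} - \frac{23833}{408} = - \frac{106917385}{1831512}$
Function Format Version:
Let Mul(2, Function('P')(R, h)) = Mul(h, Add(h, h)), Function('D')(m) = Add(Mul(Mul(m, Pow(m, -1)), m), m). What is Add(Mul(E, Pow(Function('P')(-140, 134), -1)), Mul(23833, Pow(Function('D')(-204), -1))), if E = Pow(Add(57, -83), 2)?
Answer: Rational(-106917385, 1831512) ≈ -58.377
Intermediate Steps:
Function('D')(m) = Mul(2, m) (Function('D')(m) = Add(Mul(1, m), m) = Add(m, m) = Mul(2, m))
Function('P')(R, h) = Pow(h, 2) (Function('P')(R, h) = Mul(Rational(1, 2), Mul(h, Add(h, h))) = Mul(Rational(1, 2), Mul(h, Mul(2, h))) = Mul(Rational(1, 2), Mul(2, Pow(h, 2))) = Pow(h, 2))
E = 676 (E = Pow(-26, 2) = 676)
Add(Mul(E, Pow(Function('P')(-140, 134), -1)), Mul(23833, Pow(Function('D')(-204), -1))) = Add(Mul(676, Pow(Pow(134, 2), -1)), Mul(23833, Pow(Mul(2, -204), -1))) = Add(Mul(676, Pow(17956, -1)), Mul(23833, Pow(-408, -1))) = Add(Mul(676, Rational(1, 17956)), Mul(23833, Rational(-1, 408))) = Add(Rational(169, 4489), Rational(-23833, 408)) = Rational(-106917385, 1831512)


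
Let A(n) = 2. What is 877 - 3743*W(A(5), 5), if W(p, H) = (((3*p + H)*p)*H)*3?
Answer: -1234313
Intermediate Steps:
W(p, H) = 3*H*p*(H + 3*p) (W(p, H) = (((H + 3*p)*p)*H)*3 = ((p*(H + 3*p))*H)*3 = (H*p*(H + 3*p))*3 = 3*H*p*(H + 3*p))
877 - 3743*W(A(5), 5) = 877 - 11229*5*2*(5 + 3*2) = 877 - 11229*5*2*(5 + 6) = 877 - 11229*5*2*11 = 877 - 3743*330 = 877 - 1235190 = -1234313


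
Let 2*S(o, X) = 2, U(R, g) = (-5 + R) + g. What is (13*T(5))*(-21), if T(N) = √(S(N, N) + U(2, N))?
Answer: -273*√3 ≈ -472.85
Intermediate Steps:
U(R, g) = -5 + R + g
S(o, X) = 1 (S(o, X) = (½)*2 = 1)
T(N) = √(-2 + N) (T(N) = √(1 + (-5 + 2 + N)) = √(1 + (-3 + N)) = √(-2 + N))
(13*T(5))*(-21) = (13*√(-2 + 5))*(-21) = (13*√3)*(-21) = -273*√3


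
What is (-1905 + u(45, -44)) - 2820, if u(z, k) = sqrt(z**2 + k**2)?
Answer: -4725 + sqrt(3961) ≈ -4662.1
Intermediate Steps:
u(z, k) = sqrt(k**2 + z**2)
(-1905 + u(45, -44)) - 2820 = (-1905 + sqrt((-44)**2 + 45**2)) - 2820 = (-1905 + sqrt(1936 + 2025)) - 2820 = (-1905 + sqrt(3961)) - 2820 = -4725 + sqrt(3961)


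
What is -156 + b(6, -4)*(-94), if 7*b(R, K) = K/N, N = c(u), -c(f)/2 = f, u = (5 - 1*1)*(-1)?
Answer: -1045/7 ≈ -149.29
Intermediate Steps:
u = -4 (u = (5 - 1)*(-1) = 4*(-1) = -4)
c(f) = -2*f
N = 8 (N = -2*(-4) = 8)
b(R, K) = K/56 (b(R, K) = (K/8)/7 = K/56)
-156 + b(6, -4)*(-94) = -156 + ((1/56)*(-4))*(-94) = -156 - 1/14*(-94) = -156 + 47/7 = -1045/7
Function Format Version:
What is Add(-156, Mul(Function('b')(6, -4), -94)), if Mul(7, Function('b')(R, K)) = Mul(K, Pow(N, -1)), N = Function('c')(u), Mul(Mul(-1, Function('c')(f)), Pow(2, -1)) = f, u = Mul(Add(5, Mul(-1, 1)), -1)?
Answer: Rational(-1045, 7) ≈ -149.29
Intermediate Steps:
u = -4 (u = Mul(Add(5, -1), -1) = Mul(4, -1) = -4)
Function('c')(f) = Mul(-2, f)
N = 8 (N = Mul(-2, -4) = 8)
Function('b')(R, K) = Mul(Rational(1, 56), K) (Function('b')(R, K) = Mul(Rational(1, 7), Mul(K, Pow(8, -1))) = Mul(Rational(1, 7), Mul(K, Rational(1, 8))) = Mul(Rational(1, 7), Mul(Rational(1, 8), K)) = Mul(Rational(1, 56), K))
Add(-156, Mul(Function('b')(6, -4), -94)) = Add(-156, Mul(Mul(Rational(1, 56), -4), -94)) = Add(-156, Mul(Rational(-1, 14), -94)) = Add(-156, Rational(47, 7)) = Rational(-1045, 7)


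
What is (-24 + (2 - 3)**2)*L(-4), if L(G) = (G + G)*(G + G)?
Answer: -1472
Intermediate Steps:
L(G) = 4*G**2 (L(G) = (2*G)*(2*G) = 4*G**2)
(-24 + (2 - 3)**2)*L(-4) = (-24 + (2 - 3)**2)*(4*(-4)**2) = (-24 + (-1)**2)*(4*16) = (-24 + 1)*64 = -23*64 = -1472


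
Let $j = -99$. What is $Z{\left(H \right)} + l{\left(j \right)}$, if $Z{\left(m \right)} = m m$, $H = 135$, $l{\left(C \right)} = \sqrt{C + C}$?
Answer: $18225 + 3 i \sqrt{22} \approx 18225.0 + 14.071 i$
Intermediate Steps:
$l{\left(C \right)} = \sqrt{2} \sqrt{C}$ ($l{\left(C \right)} = \sqrt{2 C} = \sqrt{2} \sqrt{C}$)
$Z{\left(m \right)} = m^{2}$
$Z{\left(H \right)} + l{\left(j \right)} = 135^{2} + \sqrt{2} \sqrt{-99} = 18225 + \sqrt{2} \cdot 3 i \sqrt{11} = 18225 + 3 i \sqrt{22}$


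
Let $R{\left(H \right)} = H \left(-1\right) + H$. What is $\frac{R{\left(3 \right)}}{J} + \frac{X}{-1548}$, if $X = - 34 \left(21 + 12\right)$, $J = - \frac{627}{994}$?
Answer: $\frac{187}{258} \approx 0.72481$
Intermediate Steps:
$J = - \frac{627}{994}$ ($J = \left(-627\right) \frac{1}{994} = - \frac{627}{994} \approx -0.63078$)
$R{\left(H \right)} = 0$ ($R{\left(H \right)} = - H + H = 0$)
$X = -1122$ ($X = \left(-34\right) 33 = -1122$)
$\frac{R{\left(3 \right)}}{J} + \frac{X}{-1548} = \frac{0}{- \frac{627}{994}} - \frac{1122}{-1548} = 0 \left(- \frac{994}{627}\right) - - \frac{187}{258} = 0 + \frac{187}{258} = \frac{187}{258}$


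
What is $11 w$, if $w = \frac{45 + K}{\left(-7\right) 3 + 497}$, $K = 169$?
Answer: $\frac{1177}{238} \approx 4.9454$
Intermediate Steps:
$w = \frac{107}{238}$ ($w = \frac{45 + 169}{\left(-7\right) 3 + 497} = \frac{214}{-21 + 497} = \frac{214}{476} = 214 \cdot \frac{1}{476} = \frac{107}{238} \approx 0.44958$)
$11 w = 11 \cdot \frac{107}{238} = \frac{1177}{238}$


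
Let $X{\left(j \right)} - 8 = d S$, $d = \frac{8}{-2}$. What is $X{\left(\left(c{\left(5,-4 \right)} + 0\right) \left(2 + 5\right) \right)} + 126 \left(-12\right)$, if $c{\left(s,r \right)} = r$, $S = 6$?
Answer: $-1528$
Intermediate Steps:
$d = -4$ ($d = 8 \left(- \frac{1}{2}\right) = -4$)
$X{\left(j \right)} = -16$ ($X{\left(j \right)} = 8 - 24 = -16$)
$X{\left(\left(c{\left(5,-4 \right)} + 0\right) \left(2 + 5\right) \right)} + 126 \left(-12\right) = -16 + 126 \left(-12\right) = -16 - 1512 = -1528$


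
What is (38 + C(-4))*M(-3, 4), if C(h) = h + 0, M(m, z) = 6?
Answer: 204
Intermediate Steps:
C(h) = h
(38 + C(-4))*M(-3, 4) = (38 - 4)*6 = 34*6 = 204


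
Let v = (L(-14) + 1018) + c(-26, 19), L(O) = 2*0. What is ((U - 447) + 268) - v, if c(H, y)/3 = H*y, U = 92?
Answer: 377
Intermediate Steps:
L(O) = 0
c(H, y) = 3*H*y (c(H, y) = 3*(H*y) = 3*H*y)
v = -464 (v = (0 + 1018) + 3*(-26)*19 = 1018 - 1482 = -464)
((U - 447) + 268) - v = ((92 - 447) + 268) - 1*(-464) = (-355 + 268) + 464 = -87 + 464 = 377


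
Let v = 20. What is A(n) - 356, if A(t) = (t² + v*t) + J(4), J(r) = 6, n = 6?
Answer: -194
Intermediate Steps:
A(t) = 6 + t² + 20*t (A(t) = (t² + 20*t) + 6 = 6 + t² + 20*t)
A(n) - 356 = (6 + 6² + 20*6) - 356 = (6 + 36 + 120) - 356 = 162 - 356 = -194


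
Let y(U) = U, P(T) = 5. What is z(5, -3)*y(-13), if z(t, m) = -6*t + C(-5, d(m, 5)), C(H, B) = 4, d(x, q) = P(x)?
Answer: 338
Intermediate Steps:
d(x, q) = 5
z(t, m) = 4 - 6*t (z(t, m) = -6*t + 4 = 4 - 6*t)
z(5, -3)*y(-13) = (4 - 6*5)*(-13) = (4 - 30)*(-13) = -26*(-13) = 338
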